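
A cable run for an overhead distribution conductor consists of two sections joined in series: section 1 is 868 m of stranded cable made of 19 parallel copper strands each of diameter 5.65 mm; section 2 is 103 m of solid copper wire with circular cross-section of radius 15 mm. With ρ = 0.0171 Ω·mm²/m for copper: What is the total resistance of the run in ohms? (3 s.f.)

0.0337 Ω

ρ = 0.0171 Ω·mm²/m = 1.71×10^-8 Ω·m
Section 1: A_strand = π(2.8250e-03)² = 2.507e-05 m²; R₁ = ρL/(N·A_s) = (1.71×10^-8)(868)/(19×2.507e-05) = 0.03116 Ω
Section 2: A = πr² = π(1.5000e-02 m)² = 7.069e-04 m²
R₂ = (1.71×10^-8)(103)/(7.069e-04) = 0.002492 Ω
R = R₁ + R₂ = 0.0337 Ω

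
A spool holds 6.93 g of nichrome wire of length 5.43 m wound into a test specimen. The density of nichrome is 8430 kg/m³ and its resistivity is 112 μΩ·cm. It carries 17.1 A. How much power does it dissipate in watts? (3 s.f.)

ρ = 112 μΩ·cm = 1.12×10^-6 Ω·m
A = m/(density·L) = 0.00693/(8430×5.43) = 1.5139e-07 m²
R = ρL/A = (1.12×10^-6)(5.43)/(1.5139e-07) = 40.17 Ω
P = I²R = (17.1)² × 40.17 = 11700 W

11700 W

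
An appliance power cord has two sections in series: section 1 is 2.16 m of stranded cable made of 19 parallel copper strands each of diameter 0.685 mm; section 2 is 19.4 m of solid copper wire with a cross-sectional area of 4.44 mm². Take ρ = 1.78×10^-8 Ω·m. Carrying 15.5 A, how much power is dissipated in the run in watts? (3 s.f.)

Section 1: A_strand = π(3.4250e-04)² = 3.685e-07 m²; R₁ = ρL/(N·A_s) = (1.78×10^-8)(2.16)/(19×3.685e-07) = 0.005491 Ω
Section 2: A = 4.44 mm² = 4.440e-06 m²
R₂ = (1.78×10^-8)(19.4)/(4.440e-06) = 0.07777 Ω
R = R₁ + R₂ = 0.08327 Ω
P = I²R = (15.5)² × 0.08327 = 20.0 W

20.0 W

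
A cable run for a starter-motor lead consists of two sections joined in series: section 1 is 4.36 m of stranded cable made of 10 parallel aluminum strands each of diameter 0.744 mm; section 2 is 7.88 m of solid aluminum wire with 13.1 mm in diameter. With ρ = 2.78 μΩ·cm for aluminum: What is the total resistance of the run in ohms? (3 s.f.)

ρ = 2.78 μΩ·cm = 2.78×10^-8 Ω·m
Section 1: A_strand = π(3.7200e-04)² = 4.347e-07 m²; R₁ = ρL/(N·A_s) = (2.78×10^-8)(4.36)/(10×4.347e-07) = 0.02788 Ω
Section 2: A = π(d/2)² = π(6.5500e-03 m)² = 1.348e-04 m²
R₂ = (2.78×10^-8)(7.88)/(1.348e-04) = 0.001625 Ω
R = R₁ + R₂ = 0.0295 Ω

0.0295 Ω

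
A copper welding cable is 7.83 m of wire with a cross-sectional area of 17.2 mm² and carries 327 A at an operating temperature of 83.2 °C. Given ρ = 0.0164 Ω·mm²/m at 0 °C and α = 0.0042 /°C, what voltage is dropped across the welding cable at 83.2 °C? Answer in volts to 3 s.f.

3.29 V

ρ = 0.0164 Ω·mm²/m = 1.64×10^-8 Ω·m
A = 17.2 mm² = 1.720e-05 m²
R₍0₎ = ρL/A = (1.64×10^-8)(7.83)/(1.720e-05) = 0.007466 Ω
R₍83.2₎ = R₍0₎(1 + αΔT) = 0.007466 × (1 + 0.0042×83.2) = 0.01007 Ω
V = IR = 327 × 0.01007 = 3.29 V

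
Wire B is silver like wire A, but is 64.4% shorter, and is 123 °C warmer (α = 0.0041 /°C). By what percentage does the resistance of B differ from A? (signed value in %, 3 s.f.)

R ∝ ρL/d² with ρ ∝ (1+αΔT), so R_B/R_A = (1 − 64.4/100) × (1 + 0.0041×123)
= 0.356 × 1.504 = 0.5355
(R_B − R_A)/R_A = 0.5355 − 1 = -46.4%

-46.4%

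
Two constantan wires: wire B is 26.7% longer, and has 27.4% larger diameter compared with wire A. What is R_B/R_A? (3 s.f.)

0.781

R ∝ L/d², so R_B/R_A = (1 + 26.7/100) × (1 + 27.4/100)⁻²
= 1.267 × 0.6161 = 0.781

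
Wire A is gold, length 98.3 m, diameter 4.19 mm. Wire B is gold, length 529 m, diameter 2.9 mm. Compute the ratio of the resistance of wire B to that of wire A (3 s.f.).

R ∝ ρL/d², so R_B/R_A = (L_B/L_A) × (d_A/d_B)²
= (529/98.3) × (4.19/2.9)² = 11.2

11.2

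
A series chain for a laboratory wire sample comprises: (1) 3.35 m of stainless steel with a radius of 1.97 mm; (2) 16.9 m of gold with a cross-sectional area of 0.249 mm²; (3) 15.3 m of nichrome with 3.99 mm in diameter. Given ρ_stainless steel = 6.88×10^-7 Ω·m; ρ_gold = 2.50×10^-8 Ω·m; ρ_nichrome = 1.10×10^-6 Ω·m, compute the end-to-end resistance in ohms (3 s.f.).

Seg 1: A = πr² = π(1.9700e-03 m)² = 1.219e-05 m²
R_1 = (6.88×10^-7)(3.35)/(1.219e-05) = 0.189 Ω
Seg 2: A = 0.249 mm² = 2.490e-07 m²
R_2 = (2.50×10^-8)(16.9)/(2.490e-07) = 1.697 Ω
Seg 3: A = π(d/2)² = π(1.9950e-03 m)² = 1.250e-05 m²
R_3 = (1.10×10^-6)(15.3)/(1.250e-05) = 1.346 Ω
R_total = R_1 + R_2 + R_3 = 3.23 Ω

3.23 Ω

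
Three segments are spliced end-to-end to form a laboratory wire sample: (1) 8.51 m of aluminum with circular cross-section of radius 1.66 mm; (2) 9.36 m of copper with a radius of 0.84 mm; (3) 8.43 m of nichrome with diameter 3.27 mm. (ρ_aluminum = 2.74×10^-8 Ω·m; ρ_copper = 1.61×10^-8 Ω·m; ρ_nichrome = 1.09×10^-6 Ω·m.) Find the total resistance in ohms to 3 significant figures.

1.19 Ω

Seg 1: A = πr² = π(1.6600e-03 m)² = 8.657e-06 m²
R_1 = (2.74×10^-8)(8.51)/(8.657e-06) = 0.02693 Ω
Seg 2: A = πr² = π(8.4000e-04 m)² = 2.217e-06 m²
R_2 = (1.61×10^-8)(9.36)/(2.217e-06) = 0.06798 Ω
Seg 3: A = π(d/2)² = π(1.6350e-03 m)² = 8.398e-06 m²
R_3 = (1.09×10^-6)(8.43)/(8.398e-06) = 1.094 Ω
R_total = R_1 + R_2 + R_3 = 1.19 Ω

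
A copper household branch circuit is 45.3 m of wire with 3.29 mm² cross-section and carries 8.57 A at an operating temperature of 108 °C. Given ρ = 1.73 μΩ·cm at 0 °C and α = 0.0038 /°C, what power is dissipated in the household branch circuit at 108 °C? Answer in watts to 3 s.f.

24.7 W

ρ = 1.73 μΩ·cm = 1.73×10^-8 Ω·m
A = 3.29 mm² = 3.290e-06 m²
R₍0₎ = ρL/A = (1.73×10^-8)(45.3)/(3.290e-06) = 0.2382 Ω
R₍108₎ = R₍0₎(1 + αΔT) = 0.2382 × (1 + 0.0038×108) = 0.336 Ω
P = I²R = (8.57)² × 0.336 = 24.7 W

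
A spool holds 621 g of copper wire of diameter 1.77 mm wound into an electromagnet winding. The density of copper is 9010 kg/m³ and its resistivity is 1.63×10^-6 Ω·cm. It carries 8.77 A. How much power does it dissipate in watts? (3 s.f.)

ρ = 1.63×10^-6 Ω·cm = 1.63×10^-8 Ω·m
A = π(d/2)² = π(8.8500e-04 m)² = 2.4606e-06 m²
L = m/(density·A) = 0.621/(9010×2.4606e-06) = 28.01 m
R = ρL/A = (1.63×10^-8)(28.01)/(2.4606e-06) = 0.1856 Ω
P = I²R = (8.77)² × 0.1856 = 14.3 W

14.3 W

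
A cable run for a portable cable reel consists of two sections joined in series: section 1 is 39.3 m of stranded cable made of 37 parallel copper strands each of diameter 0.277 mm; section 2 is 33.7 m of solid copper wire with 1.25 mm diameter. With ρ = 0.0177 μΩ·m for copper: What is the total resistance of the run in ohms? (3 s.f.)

0.798 Ω

ρ = 0.0177 μΩ·m = 1.77×10^-8 Ω·m
Section 1: A_strand = π(1.3850e-04)² = 6.026e-08 m²; R₁ = ρL/(N·A_s) = (1.77×10^-8)(39.3)/(37×6.026e-08) = 0.312 Ω
Section 2: A = π(d/2)² = π(6.2500e-04 m)² = 1.227e-06 m²
R₂ = (1.77×10^-8)(33.7)/(1.227e-06) = 0.4861 Ω
R = R₁ + R₂ = 0.798 Ω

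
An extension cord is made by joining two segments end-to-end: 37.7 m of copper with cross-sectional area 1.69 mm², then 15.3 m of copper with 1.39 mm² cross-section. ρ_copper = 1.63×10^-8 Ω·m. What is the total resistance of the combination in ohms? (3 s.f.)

Segment 1: A = 1.69 mm² = 1.690e-06 m²
R₁ = ρL/A = (1.63×10^-8)(37.7)/(1.690e-06) = 0.3636 Ω
Segment 2: A = 1.39 mm² = 1.390e-06 m²
R₂ = (1.63×10^-8)(15.3)/(1.390e-06) = 0.1794 Ω
R = R₁ + R₂ = 0.543 Ω

0.543 Ω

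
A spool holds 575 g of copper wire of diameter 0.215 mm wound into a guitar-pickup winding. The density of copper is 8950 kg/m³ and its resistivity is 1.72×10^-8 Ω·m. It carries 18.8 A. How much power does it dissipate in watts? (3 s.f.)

A = π(d/2)² = π(1.0750e-04 m)² = 3.6305e-08 m²
L = m/(density·A) = 0.575/(8950×3.6305e-08) = 1770 m
R = ρL/A = (1.72×10^-8)(1770)/(3.6305e-08) = 838.4 Ω
P = I²R = (18.8)² × 838.4 = 2.96×10^5 W

2.96×10^5 W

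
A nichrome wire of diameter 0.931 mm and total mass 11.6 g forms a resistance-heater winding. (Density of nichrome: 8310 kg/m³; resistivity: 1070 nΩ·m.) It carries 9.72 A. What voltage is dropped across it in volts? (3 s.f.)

ρ = 1070 nΩ·m = 1.07×10^-6 Ω·m
A = π(d/2)² = π(4.6550e-04 m)² = 6.8075e-07 m²
L = m/(density·A) = 0.0116/(8310×6.8075e-07) = 2.051 m
R = ρL/A = (1.07×10^-6)(2.051)/(6.8075e-07) = 3.223 Ω
V = IR = 9.72 × 3.223 = 31.3 V

31.3 V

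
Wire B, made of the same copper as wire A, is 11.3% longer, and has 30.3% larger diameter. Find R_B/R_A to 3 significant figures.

0.656

R ∝ L/d², so R_B/R_A = (1 + 11.3/100) × (1 + 30.3/100)⁻²
= 1.113 × 0.589 = 0.656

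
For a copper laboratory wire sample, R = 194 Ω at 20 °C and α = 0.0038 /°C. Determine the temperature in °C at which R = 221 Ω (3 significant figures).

56.6 °C

R = R₀(1 + α(T − T₀)) ⇒ T = T₀ + (R/R₀ − 1)/α
T = 20 + (221/194 − 1)/0.0038 = 20 + (0.1392)/0.0038 = 56.6 °C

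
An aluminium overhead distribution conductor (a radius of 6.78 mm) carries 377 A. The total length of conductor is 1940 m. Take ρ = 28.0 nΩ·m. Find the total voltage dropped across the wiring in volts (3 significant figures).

142 V

ρ = 28.0 nΩ·m = 2.80×10^-8 Ω·m
A = πr² = π(6.7800e-03 m)² = 1.444e-04 m²
R = ρL/A = (2.80×10^-8)(1940)/(1.444e-04) = 0.3761 Ω
V = IR = 377 × 0.3761 = 142 V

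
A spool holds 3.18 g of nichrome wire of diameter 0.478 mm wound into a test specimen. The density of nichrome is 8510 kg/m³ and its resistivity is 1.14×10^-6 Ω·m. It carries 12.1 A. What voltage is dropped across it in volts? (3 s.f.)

160 V

A = π(d/2)² = π(2.3900e-04 m)² = 1.7945e-07 m²
L = m/(density·A) = 0.00318/(8510×1.7945e-07) = 2.082 m
R = ρL/A = (1.14×10^-6)(2.082)/(1.7945e-07) = 13.23 Ω
V = IR = 12.1 × 13.23 = 160 V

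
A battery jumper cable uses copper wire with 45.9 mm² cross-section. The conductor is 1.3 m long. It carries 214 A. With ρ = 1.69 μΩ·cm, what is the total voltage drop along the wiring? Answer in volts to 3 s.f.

ρ = 1.69 μΩ·cm = 1.69×10^-8 Ω·m
A = 45.9 mm² = 4.590e-05 m²
R = ρL/A = (1.69×10^-8)(1.3)/(4.590e-05) = 4.786×10^-4 Ω
V = IR = 214 × 4.786×10^-4 = 0.102 V

0.102 V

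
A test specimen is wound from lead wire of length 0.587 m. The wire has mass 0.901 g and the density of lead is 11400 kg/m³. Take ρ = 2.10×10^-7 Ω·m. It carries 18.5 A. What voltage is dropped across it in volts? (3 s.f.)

16.9 V

A = m/(density·L) = 9.010×10^-4/(11400×0.587) = 1.3464e-07 m²
R = ρL/A = (2.10×10^-7)(0.587)/(1.3464e-07) = 0.9155 Ω
V = IR = 18.5 × 0.9155 = 16.9 V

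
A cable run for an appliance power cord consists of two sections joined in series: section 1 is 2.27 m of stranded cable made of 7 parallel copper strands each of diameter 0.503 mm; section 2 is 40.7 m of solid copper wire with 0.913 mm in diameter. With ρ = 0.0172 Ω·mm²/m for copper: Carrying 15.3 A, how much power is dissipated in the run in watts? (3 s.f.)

257 W

ρ = 0.0172 Ω·mm²/m = 1.72×10^-8 Ω·m
Section 1: A_strand = π(2.5150e-04)² = 1.987e-07 m²; R₁ = ρL/(N·A_s) = (1.72×10^-8)(2.27)/(7×1.987e-07) = 0.02807 Ω
Section 2: A = π(d/2)² = π(4.5650e-04 m)² = 6.547e-07 m²
R₂ = (1.72×10^-8)(40.7)/(6.547e-07) = 1.069 Ω
R = R₁ + R₂ = 1.097 Ω
P = I²R = (15.3)² × 1.097 = 257 W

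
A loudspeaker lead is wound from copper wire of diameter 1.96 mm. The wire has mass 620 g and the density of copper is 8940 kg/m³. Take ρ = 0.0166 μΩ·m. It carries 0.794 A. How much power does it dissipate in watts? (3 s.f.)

ρ = 0.0166 μΩ·m = 1.66×10^-8 Ω·m
A = π(d/2)² = π(9.8000e-04 m)² = 3.0172e-06 m²
L = m/(density·A) = 0.62/(8940×3.0172e-06) = 22.99 m
R = ρL/A = (1.66×10^-8)(22.99)/(3.0172e-06) = 0.1265 Ω
P = I²R = (0.794)² × 0.1265 = 0.0797 W

0.0797 W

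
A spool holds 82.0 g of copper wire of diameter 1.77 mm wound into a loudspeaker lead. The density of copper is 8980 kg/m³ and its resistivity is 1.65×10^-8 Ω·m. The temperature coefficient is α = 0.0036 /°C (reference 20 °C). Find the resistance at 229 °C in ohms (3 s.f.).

A = π(d/2)² = π(8.8500e-04 m)² = 2.4606e-06 m²
L = m/(density·A) = 0.082/(8980×2.4606e-06) = 3.711 m
R = ρL/A = (1.65×10^-8)(3.711)/(2.4606e-06) = 0.02489 Ω
R(229 °C) = 0.02489 × (1 + 0.0036×209) = 0.0436 Ω

0.0436 Ω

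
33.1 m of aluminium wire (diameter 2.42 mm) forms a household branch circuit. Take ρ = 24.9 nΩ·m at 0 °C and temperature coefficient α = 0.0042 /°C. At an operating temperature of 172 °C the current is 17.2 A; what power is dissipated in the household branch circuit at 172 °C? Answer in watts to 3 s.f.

91.3 W

ρ = 24.9 nΩ·m = 2.49×10^-8 Ω·m
A = π(d/2)² = π(1.2100e-03 m)² = 4.600e-06 m²
R₍0₎ = ρL/A = (2.49×10^-8)(33.1)/(4.600e-06) = 0.1792 Ω
R₍172₎ = R₍0₎(1 + αΔT) = 0.1792 × (1 + 0.0042×172) = 0.3086 Ω
P = I²R = (17.2)² × 0.3086 = 91.3 W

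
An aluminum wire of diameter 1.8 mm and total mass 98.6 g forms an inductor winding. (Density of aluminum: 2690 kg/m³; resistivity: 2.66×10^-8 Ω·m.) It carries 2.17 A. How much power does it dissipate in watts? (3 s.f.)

A = π(d/2)² = π(9.0000e-04 m)² = 2.5447e-06 m²
L = m/(density·A) = 0.0986/(2690×2.5447e-06) = 14.4 m
R = ρL/A = (2.66×10^-8)(14.4)/(2.5447e-06) = 0.1506 Ω
P = I²R = (2.17)² × 0.1506 = 0.709 W

0.709 W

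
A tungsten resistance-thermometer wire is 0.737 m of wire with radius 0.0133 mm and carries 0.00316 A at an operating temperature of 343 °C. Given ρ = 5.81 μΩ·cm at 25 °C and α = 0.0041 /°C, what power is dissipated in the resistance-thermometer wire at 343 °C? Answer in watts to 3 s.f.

ρ = 5.81 μΩ·cm = 5.81×10^-8 Ω·m
A = πr² = π(1.3300e-05 m)² = 5.557e-10 m²
R₍25₎ = ρL/A = (5.81×10^-8)(0.737)/(5.557e-10) = 77.05 Ω
R₍343₎ = R₍25₎(1 + αΔT) = 77.05 × (1 + 0.0041×318) = 177.5 Ω
P = I²R = (0.00316)² × 177.5 = 0.00177 W

0.00177 W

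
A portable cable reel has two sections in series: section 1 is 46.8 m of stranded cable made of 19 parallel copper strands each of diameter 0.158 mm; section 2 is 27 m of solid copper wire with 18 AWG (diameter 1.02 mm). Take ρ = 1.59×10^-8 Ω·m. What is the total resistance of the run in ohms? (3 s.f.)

2.52 Ω

Section 1: A_strand = π(7.9000e-05)² = 1.961e-08 m²; R₁ = ρL/(N·A_s) = (1.59×10^-8)(46.8)/(19×1.961e-08) = 1.997 Ω
Section 2: A = π(1.02/2 mm)² = π(5.1000e-04 m)² = 8.171e-07 m²
R₂ = (1.59×10^-8)(27)/(8.171e-07) = 0.5254 Ω
R = R₁ + R₂ = 2.52 Ω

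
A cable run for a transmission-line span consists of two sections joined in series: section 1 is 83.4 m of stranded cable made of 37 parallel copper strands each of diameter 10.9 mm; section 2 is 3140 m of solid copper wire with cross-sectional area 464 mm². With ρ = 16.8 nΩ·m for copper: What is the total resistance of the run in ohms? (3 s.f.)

ρ = 16.8 nΩ·m = 1.68×10^-8 Ω·m
Section 1: A_strand = π(5.4500e-03)² = 9.331e-05 m²; R₁ = ρL/(N·A_s) = (1.68×10^-8)(83.4)/(37×9.331e-05) = 4.058×10^-4 Ω
Section 2: A = 464 mm² = 4.640e-04 m²
R₂ = (1.68×10^-8)(3140)/(4.640e-04) = 0.1137 Ω
R = R₁ + R₂ = 0.114 Ω

0.114 Ω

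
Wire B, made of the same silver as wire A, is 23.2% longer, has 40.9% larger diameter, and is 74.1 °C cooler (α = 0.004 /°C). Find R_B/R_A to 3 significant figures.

R ∝ ρL/d² with ρ ∝ (1+αΔT), so R_B/R_A = (1 + 23.2/100) × (1 + 40.9/100)⁻² × (1 − 0.004×74.1)
= 1.232 × 0.5037 × 0.7036 = 0.437

0.437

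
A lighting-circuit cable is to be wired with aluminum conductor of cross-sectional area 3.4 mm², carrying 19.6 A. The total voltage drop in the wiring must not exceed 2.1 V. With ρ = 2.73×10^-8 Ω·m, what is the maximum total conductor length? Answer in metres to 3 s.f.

13.3 m

A = 3.4 mm² = 3.400e-06 m²
L_max = V_max·A/(1·ρI) = (2.1)(3.400e-06)/(2.73×10^-8×19.6) = 13.3 m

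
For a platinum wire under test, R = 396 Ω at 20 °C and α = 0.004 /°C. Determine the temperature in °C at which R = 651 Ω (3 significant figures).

181 °C

R = R₀(1 + α(T − T₀)) ⇒ T = T₀ + (R/R₀ − 1)/α
T = 20 + (651/396 − 1)/0.004 = 20 + (0.6439)/0.004 = 181 °C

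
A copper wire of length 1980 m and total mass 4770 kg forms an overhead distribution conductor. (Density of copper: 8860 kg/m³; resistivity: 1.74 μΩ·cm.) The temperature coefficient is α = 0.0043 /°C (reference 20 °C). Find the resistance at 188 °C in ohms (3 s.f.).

0.218 Ω

ρ = 1.74 μΩ·cm = 1.74×10^-8 Ω·m
A = m/(density·L) = 4770/(8860×1980) = 2.7191e-04 m²
R = ρL/A = (1.74×10^-8)(1980)/(2.7191e-04) = 0.1267 Ω
R(188 °C) = 0.1267 × (1 + 0.0043×168) = 0.218 Ω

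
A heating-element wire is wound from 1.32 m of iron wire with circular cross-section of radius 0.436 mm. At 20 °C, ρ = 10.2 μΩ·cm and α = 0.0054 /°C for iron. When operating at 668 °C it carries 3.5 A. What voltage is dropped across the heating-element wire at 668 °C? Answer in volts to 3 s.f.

3.55 V

ρ = 10.2 μΩ·cm = 1.02×10^-7 Ω·m
A = πr² = π(4.3600e-04 m)² = 5.972e-07 m²
R₍20₎ = ρL/A = (1.02×10^-7)(1.32)/(5.972e-07) = 0.2255 Ω
R₍668₎ = R₍20₎(1 + αΔT) = 0.2255 × (1 + 0.0054×648) = 1.014 Ω
V = IR = 3.5 × 1.014 = 3.55 V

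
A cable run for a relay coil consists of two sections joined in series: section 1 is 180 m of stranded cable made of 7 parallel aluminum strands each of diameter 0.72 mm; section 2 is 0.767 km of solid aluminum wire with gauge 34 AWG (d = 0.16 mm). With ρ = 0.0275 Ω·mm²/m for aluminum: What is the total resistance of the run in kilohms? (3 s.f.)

1.05 kΩ

ρ = 0.0275 Ω·mm²/m = 2.75×10^-8 Ω·m
Section 1: A_strand = π(3.6000e-04)² = 4.072e-07 m²; R₁ = ρL/(N·A_s) = (2.75×10^-8)(180)/(7×4.072e-07) = 1.737 Ω
Section 2: A = π(0.16/2 mm)² = π(8.0000e-05 m)² = 2.011e-08 m²
R₂ = (2.75×10^-8)(767)/(2.011e-08) = 1049 Ω
R = R₁ + R₂ = 1.05 kΩ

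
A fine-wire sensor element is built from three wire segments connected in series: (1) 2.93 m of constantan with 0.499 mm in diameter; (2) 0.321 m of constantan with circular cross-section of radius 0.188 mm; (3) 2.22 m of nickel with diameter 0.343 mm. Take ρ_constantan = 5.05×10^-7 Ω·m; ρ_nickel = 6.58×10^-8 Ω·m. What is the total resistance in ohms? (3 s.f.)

Seg 1: A = π(d/2)² = π(2.4950e-04 m)² = 1.956e-07 m²
R_1 = (5.05×10^-7)(2.93)/(1.956e-07) = 7.566 Ω
Seg 2: A = πr² = π(1.8800e-04 m)² = 1.110e-07 m²
R_2 = (5.05×10^-7)(0.321)/(1.110e-07) = 1.46 Ω
Seg 3: A = π(d/2)² = π(1.7150e-04 m)² = 9.240e-08 m²
R_3 = (6.58×10^-8)(2.22)/(9.240e-08) = 1.581 Ω
R_total = R_1 + R_2 + R_3 = 10.6 Ω

10.6 Ω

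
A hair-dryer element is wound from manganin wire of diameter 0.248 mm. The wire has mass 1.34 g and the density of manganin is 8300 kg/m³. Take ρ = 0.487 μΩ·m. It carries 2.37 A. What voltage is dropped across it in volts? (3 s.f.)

ρ = 0.487 μΩ·m = 4.87×10^-7 Ω·m
A = π(d/2)² = π(1.2400e-04 m)² = 4.8305e-08 m²
L = m/(density·A) = 0.00134/(8300×4.8305e-08) = 3.342 m
R = ρL/A = (4.87×10^-7)(3.342)/(4.8305e-08) = 33.7 Ω
V = IR = 2.37 × 33.7 = 79.9 V

79.9 V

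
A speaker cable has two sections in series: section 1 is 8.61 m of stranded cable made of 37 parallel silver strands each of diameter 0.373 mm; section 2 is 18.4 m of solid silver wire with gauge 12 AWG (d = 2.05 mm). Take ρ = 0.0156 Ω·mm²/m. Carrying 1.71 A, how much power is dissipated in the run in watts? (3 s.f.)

0.351 W

ρ = 0.0156 Ω·mm²/m = 1.56×10^-8 Ω·m
Section 1: A_strand = π(1.8650e-04)² = 1.093e-07 m²; R₁ = ρL/(N·A_s) = (1.56×10^-8)(8.61)/(37×1.093e-07) = 0.03322 Ω
Section 2: A = π(2.05/2 mm)² = π(1.0250e-03 m)² = 3.301e-06 m²
R₂ = (1.56×10^-8)(18.4)/(3.301e-06) = 0.08697 Ω
R = R₁ + R₂ = 0.1202 Ω
P = I²R = (1.71)² × 0.1202 = 0.351 W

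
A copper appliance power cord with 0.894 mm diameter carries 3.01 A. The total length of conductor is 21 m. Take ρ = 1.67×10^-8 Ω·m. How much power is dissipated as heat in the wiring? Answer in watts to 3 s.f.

5.06 W

A = π(d/2)² = π(4.4700e-04 m)² = 6.277e-07 m²
R = ρL/A = (1.67×10^-8)(21)/(6.277e-07) = 0.5587 Ω
P = I²R = (3.01)² × 0.5587 = 5.06 W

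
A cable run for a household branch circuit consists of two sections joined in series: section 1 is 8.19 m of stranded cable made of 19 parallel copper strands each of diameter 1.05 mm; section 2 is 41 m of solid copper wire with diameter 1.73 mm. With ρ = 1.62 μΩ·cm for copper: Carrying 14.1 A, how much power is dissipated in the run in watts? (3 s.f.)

ρ = 1.62 μΩ·cm = 1.62×10^-8 Ω·m
Section 1: A_strand = π(5.2500e-04)² = 8.659e-07 m²; R₁ = ρL/(N·A_s) = (1.62×10^-8)(8.19)/(19×8.659e-07) = 0.008064 Ω
Section 2: A = π(d/2)² = π(8.6500e-04 m)² = 2.351e-06 m²
R₂ = (1.62×10^-8)(41)/(2.351e-06) = 0.2826 Ω
R = R₁ + R₂ = 0.2906 Ω
P = I²R = (14.1)² × 0.2906 = 57.8 W

57.8 W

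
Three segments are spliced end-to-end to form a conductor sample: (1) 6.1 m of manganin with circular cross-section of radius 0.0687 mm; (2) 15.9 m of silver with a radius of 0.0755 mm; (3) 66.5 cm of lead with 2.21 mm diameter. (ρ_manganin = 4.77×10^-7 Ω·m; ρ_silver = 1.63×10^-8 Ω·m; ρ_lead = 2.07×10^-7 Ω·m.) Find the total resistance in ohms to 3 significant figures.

Seg 1: A = πr² = π(6.8700e-05 m)² = 1.483e-08 m²
R_1 = (4.77×10^-7)(6.1)/(1.483e-08) = 196.2 Ω
Seg 2: A = πr² = π(7.5500e-05 m)² = 1.791e-08 m²
R_2 = (1.63×10^-8)(15.9)/(1.791e-08) = 14.47 Ω
Seg 3: A = π(d/2)² = π(1.1050e-03 m)² = 3.836e-06 m²
R_3 = (2.07×10^-7)(0.665)/(3.836e-06) = 0.03589 Ω
R_total = R_1 + R_2 + R_3 = 211 Ω

211 Ω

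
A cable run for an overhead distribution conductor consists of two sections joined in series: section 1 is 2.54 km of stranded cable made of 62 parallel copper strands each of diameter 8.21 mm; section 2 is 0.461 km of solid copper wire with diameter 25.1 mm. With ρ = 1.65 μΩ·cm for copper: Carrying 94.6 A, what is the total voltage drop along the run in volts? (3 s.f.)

2.66 V

ρ = 1.65 μΩ·cm = 1.65×10^-8 Ω·m
Section 1: A_strand = π(4.1050e-03)² = 5.294e-05 m²; R₁ = ρL/(N·A_s) = (1.65×10^-8)(2540)/(62×5.294e-05) = 0.01277 Ω
Section 2: A = π(d/2)² = π(1.2550e-02 m)² = 4.948e-04 m²
R₂ = (1.65×10^-8)(461)/(4.948e-04) = 0.01537 Ω
R = R₁ + R₂ = 0.02814 Ω
V = IR = 94.6 × 0.02814 = 2.66 V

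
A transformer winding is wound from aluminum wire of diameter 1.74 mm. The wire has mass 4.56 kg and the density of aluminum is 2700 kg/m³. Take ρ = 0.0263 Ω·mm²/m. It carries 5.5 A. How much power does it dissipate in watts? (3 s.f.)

238 W

ρ = 0.0263 Ω·mm²/m = 2.63×10^-8 Ω·m
A = π(d/2)² = π(8.7000e-04 m)² = 2.3779e-06 m²
L = m/(density·A) = 4.56/(2700×2.3779e-06) = 710.3 m
R = ρL/A = (2.63×10^-8)(710.3)/(2.3779e-06) = 7.856 Ω
P = I²R = (5.5)² × 7.856 = 238 W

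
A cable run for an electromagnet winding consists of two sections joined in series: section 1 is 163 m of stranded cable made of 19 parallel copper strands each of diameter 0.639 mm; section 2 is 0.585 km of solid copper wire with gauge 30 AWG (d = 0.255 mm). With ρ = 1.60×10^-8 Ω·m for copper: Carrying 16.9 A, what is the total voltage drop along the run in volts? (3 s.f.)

Section 1: A_strand = π(3.1950e-04)² = 3.207e-07 m²; R₁ = ρL/(N·A_s) = (1.60×10^-8)(163)/(19×3.207e-07) = 0.428 Ω
Section 2: A = π(0.255/2 mm)² = π(1.2750e-04 m)² = 5.107e-08 m²
R₂ = (1.60×10^-8)(585)/(5.107e-08) = 183.3 Ω
R = R₁ + R₂ = 183.7 Ω
V = IR = 16.9 × 183.7 = 3100 V

3100 V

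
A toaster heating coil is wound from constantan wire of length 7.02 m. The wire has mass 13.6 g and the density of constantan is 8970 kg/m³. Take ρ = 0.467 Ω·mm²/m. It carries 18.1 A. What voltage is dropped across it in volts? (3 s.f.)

275 V

ρ = 0.467 Ω·mm²/m = 4.67×10^-7 Ω·m
A = m/(density·L) = 0.0136/(8970×7.02) = 2.1598e-07 m²
R = ρL/A = (4.67×10^-7)(7.02)/(2.1598e-07) = 15.18 Ω
V = IR = 18.1 × 15.18 = 275 V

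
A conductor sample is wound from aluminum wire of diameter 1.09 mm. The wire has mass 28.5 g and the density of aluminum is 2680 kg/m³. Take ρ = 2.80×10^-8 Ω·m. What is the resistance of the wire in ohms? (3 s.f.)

A = π(d/2)² = π(5.4500e-04 m)² = 9.3313e-07 m²
L = m/(density·A) = 0.0285/(2680×9.3313e-07) = 11.4 m
R = ρL/A = (2.80×10^-8)(11.4)/(9.3313e-07) = 0.342 Ω

0.342 Ω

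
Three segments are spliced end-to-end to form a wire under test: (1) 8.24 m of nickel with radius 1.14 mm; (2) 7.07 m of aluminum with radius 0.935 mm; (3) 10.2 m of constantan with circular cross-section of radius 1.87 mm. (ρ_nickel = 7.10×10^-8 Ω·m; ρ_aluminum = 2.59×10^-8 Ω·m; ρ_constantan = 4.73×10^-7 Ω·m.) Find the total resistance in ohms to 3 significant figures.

Seg 1: A = πr² = π(1.1400e-03 m)² = 4.083e-06 m²
R_1 = (7.10×10^-8)(8.24)/(4.083e-06) = 0.1433 Ω
Seg 2: A = πr² = π(9.3500e-04 m)² = 2.746e-06 m²
R_2 = (2.59×10^-8)(7.07)/(2.746e-06) = 0.06667 Ω
Seg 3: A = πr² = π(1.8700e-03 m)² = 1.099e-05 m²
R_3 = (4.73×10^-7)(10.2)/(1.099e-05) = 0.4392 Ω
R_total = R_1 + R_2 + R_3 = 0.649 Ω

0.649 Ω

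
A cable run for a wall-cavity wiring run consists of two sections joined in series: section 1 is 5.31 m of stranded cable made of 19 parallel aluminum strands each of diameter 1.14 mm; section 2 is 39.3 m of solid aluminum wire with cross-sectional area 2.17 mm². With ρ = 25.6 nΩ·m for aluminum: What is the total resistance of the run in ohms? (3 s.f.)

ρ = 25.6 nΩ·m = 2.56×10^-8 Ω·m
Section 1: A_strand = π(5.7000e-04)² = 1.021e-06 m²; R₁ = ρL/(N·A_s) = (2.56×10^-8)(5.31)/(19×1.021e-06) = 0.007009 Ω
Section 2: A = 2.17 mm² = 2.170e-06 m²
R₂ = (2.56×10^-8)(39.3)/(2.170e-06) = 0.4636 Ω
R = R₁ + R₂ = 0.471 Ω

0.471 Ω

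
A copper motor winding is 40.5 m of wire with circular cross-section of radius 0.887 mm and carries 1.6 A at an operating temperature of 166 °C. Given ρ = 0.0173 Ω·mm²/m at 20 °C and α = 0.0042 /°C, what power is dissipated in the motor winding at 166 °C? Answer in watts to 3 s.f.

1.17 W

ρ = 0.0173 Ω·mm²/m = 1.73×10^-8 Ω·m
A = πr² = π(8.8700e-04 m)² = 2.472e-06 m²
R₍20₎ = ρL/A = (1.73×10^-8)(40.5)/(2.472e-06) = 0.2835 Ω
R₍166₎ = R₍20₎(1 + αΔT) = 0.2835 × (1 + 0.0042×146) = 0.4573 Ω
P = I²R = (1.6)² × 0.4573 = 1.17 W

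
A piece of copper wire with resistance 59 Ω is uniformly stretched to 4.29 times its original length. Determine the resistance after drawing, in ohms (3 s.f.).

Volume constant ⇒ A' = A/k with k = 4.29. R' = ρ(kL)/(A/k) = k²R.
R' = 18.4 × 59 = 1090 Ω

1090 Ω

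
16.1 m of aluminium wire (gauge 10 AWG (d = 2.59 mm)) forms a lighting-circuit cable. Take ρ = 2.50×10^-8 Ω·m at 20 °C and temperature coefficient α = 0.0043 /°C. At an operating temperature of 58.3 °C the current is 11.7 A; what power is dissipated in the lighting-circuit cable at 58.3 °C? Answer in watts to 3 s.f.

12.2 W

A = π(2.59/2 mm)² = π(1.2950e-03 m)² = 5.269e-06 m²
R₍20₎ = ρL/A = (2.50×10^-8)(16.1)/(5.269e-06) = 0.0764 Ω
R₍58.3₎ = R₍20₎(1 + αΔT) = 0.0764 × (1 + 0.0043×38.3) = 0.08898 Ω
P = I²R = (11.7)² × 0.08898 = 12.2 W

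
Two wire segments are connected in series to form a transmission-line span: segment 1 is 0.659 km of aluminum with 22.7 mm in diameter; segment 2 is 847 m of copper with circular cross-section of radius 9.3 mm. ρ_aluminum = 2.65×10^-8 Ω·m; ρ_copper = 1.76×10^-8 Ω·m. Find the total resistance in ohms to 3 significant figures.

Segment 1: A = π(d/2)² = π(1.1350e-02 m)² = 4.047e-04 m²
R₁ = ρL/A = (2.65×10^-8)(659)/(4.047e-04) = 0.04315 Ω
Segment 2: A = πr² = π(9.3000e-03 m)² = 2.717e-04 m²
R₂ = (1.76×10^-8)(847)/(2.717e-04) = 0.05486 Ω
R = R₁ + R₂ = 0.0980 Ω

0.0980 Ω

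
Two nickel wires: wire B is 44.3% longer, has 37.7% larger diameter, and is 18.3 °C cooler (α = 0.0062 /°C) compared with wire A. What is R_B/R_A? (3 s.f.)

0.675

R ∝ ρL/d² with ρ ∝ (1+αΔT), so R_B/R_A = (1 + 44.3/100) × (1 + 37.7/100)⁻² × (1 − 0.0062×18.3)
= 1.443 × 0.5274 × 0.8865 = 0.675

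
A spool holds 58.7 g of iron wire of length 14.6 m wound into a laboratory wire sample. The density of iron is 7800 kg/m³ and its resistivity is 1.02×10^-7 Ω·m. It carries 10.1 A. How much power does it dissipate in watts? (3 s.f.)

295 W

A = m/(density·L) = 0.0587/(7800×14.6) = 5.1545e-07 m²
R = ρL/A = (1.02×10^-7)(14.6)/(5.1545e-07) = 2.889 Ω
P = I²R = (10.1)² × 2.889 = 295 W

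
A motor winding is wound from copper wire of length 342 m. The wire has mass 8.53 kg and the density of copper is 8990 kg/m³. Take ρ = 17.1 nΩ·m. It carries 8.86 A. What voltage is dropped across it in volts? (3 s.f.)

ρ = 17.1 nΩ·m = 1.71×10^-8 Ω·m
A = m/(density·L) = 8.53/(8990×342) = 2.7744e-06 m²
R = ρL/A = (1.71×10^-8)(342)/(2.7744e-06) = 2.108 Ω
V = IR = 8.86 × 2.108 = 18.7 V

18.7 V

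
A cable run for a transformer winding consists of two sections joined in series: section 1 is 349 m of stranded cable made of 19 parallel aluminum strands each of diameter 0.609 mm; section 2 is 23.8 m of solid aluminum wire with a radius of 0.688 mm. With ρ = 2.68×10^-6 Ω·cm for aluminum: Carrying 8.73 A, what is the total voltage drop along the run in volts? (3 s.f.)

ρ = 2.68×10^-6 Ω·cm = 2.68×10^-8 Ω·m
Section 1: A_strand = π(3.0450e-04)² = 2.913e-07 m²; R₁ = ρL/(N·A_s) = (2.68×10^-8)(349)/(19×2.913e-07) = 1.69 Ω
Section 2: A = πr² = π(6.8800e-04 m)² = 1.487e-06 m²
R₂ = (2.68×10^-8)(23.8)/(1.487e-06) = 0.4289 Ω
R = R₁ + R₂ = 2.119 Ω
V = IR = 8.73 × 2.119 = 18.5 V

18.5 V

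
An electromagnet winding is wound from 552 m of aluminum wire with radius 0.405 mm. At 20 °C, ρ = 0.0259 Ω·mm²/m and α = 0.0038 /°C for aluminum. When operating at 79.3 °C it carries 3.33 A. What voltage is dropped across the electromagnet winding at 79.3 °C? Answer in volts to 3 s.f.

ρ = 0.0259 Ω·mm²/m = 2.59×10^-8 Ω·m
A = πr² = π(4.0500e-04 m)² = 5.153e-07 m²
R₍20₎ = ρL/A = (2.59×10^-8)(552)/(5.153e-07) = 27.74 Ω
R₍79.3₎ = R₍20₎(1 + αΔT) = 27.74 × (1 + 0.0038×59.3) = 34 Ω
V = IR = 3.33 × 34 = 113 V

113 V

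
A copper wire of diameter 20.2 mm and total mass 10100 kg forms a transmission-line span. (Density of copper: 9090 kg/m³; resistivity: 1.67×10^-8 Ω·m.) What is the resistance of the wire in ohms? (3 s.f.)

0.181 Ω

A = π(d/2)² = π(1.0100e-02 m)² = 3.2047e-04 m²
L = m/(density·A) = 10100/(9090×3.2047e-04) = 3467 m
R = ρL/A = (1.67×10^-8)(3467)/(3.2047e-04) = 0.181 Ω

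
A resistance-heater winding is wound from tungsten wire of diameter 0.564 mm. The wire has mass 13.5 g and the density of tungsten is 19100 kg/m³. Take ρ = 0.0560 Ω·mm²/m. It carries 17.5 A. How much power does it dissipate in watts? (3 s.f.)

194 W

ρ = 0.0560 Ω·mm²/m = 5.60×10^-8 Ω·m
A = π(d/2)² = π(2.8200e-04 m)² = 2.4983e-07 m²
L = m/(density·A) = 0.0135/(19100×2.4983e-07) = 2.829 m
R = ρL/A = (5.60×10^-8)(2.829)/(2.4983e-07) = 0.6342 Ω
P = I²R = (17.5)² × 0.6342 = 194 W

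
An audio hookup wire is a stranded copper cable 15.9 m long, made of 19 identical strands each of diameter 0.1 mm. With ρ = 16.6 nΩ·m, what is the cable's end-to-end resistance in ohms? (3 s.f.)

ρ = 16.6 nΩ·m = 1.66×10^-8 Ω·m
A_strand = π(5.0000e-05 m)² = 7.854e-09 m²
R_strand = ρL/A = (1.66×10^-8)(15.9)/(7.854e-09) = 33.61 Ω
R_total = R_strand/N = 33.61/19 = 1.77 Ω

1.77 Ω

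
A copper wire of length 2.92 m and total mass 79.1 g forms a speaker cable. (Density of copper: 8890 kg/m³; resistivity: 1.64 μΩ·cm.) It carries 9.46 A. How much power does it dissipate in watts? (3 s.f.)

1.41 W

ρ = 1.64 μΩ·cm = 1.64×10^-8 Ω·m
A = m/(density·L) = 0.0791/(8890×2.92) = 3.0471e-06 m²
R = ρL/A = (1.64×10^-8)(2.92)/(3.0471e-06) = 0.01572 Ω
P = I²R = (9.46)² × 0.01572 = 1.41 W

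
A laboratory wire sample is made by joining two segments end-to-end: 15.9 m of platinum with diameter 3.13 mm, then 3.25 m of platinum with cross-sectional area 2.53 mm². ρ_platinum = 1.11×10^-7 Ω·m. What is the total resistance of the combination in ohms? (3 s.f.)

0.372 Ω

Segment 1: A = π(d/2)² = π(1.5650e-03 m)² = 7.694e-06 m²
R₁ = ρL/A = (1.11×10^-7)(15.9)/(7.694e-06) = 0.2294 Ω
Segment 2: A = 2.53 mm² = 2.530e-06 m²
R₂ = (1.11×10^-7)(3.25)/(2.530e-06) = 0.1426 Ω
R = R₁ + R₂ = 0.372 Ω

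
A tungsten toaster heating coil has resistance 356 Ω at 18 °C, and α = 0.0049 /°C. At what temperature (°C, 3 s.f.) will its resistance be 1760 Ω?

823 °C

R = R₀(1 + α(T − T₀)) ⇒ T = T₀ + (R/R₀ − 1)/α
T = 18 + (1760/356 − 1)/0.0049 = 18 + (3.944)/0.0049 = 823 °C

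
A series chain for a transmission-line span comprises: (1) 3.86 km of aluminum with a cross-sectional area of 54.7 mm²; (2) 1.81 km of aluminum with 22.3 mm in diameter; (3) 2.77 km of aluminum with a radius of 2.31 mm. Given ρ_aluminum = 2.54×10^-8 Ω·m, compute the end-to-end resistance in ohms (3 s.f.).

Seg 1: A = 54.7 mm² = 5.470e-05 m²
R_1 = (2.54×10^-8)(3860)/(5.470e-05) = 1.792 Ω
Seg 2: A = π(d/2)² = π(1.1150e-02 m)² = 3.906e-04 m²
R_2 = (2.54×10^-8)(1810)/(3.906e-04) = 0.1177 Ω
Seg 3: A = πr² = π(2.3100e-03 m)² = 1.676e-05 m²
R_3 = (2.54×10^-8)(2770)/(1.676e-05) = 4.197 Ω
R_total = R_1 + R_2 + R_3 = 6.11 Ω

6.11 Ω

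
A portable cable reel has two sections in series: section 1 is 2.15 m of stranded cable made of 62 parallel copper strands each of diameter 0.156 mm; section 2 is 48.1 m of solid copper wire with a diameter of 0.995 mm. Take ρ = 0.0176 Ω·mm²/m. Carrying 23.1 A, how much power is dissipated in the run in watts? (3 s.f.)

ρ = 0.0176 Ω·mm²/m = 1.76×10^-8 Ω·m
Section 1: A_strand = π(7.8000e-05)² = 1.911e-08 m²; R₁ = ρL/(N·A_s) = (1.76×10^-8)(2.15)/(62×1.911e-08) = 0.03193 Ω
Section 2: A = π(d/2)² = π(4.9750e-04 m)² = 7.776e-07 m²
R₂ = (1.76×10^-8)(48.1)/(7.776e-07) = 1.089 Ω
R = R₁ + R₂ = 1.121 Ω
P = I²R = (23.1)² × 1.121 = 598 W

598 W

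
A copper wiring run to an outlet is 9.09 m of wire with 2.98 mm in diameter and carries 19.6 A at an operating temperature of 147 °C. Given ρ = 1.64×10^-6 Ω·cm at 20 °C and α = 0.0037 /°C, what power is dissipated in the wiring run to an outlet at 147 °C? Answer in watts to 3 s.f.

12.1 W

ρ = 1.64×10^-6 Ω·cm = 1.64×10^-8 Ω·m
A = π(d/2)² = π(1.4900e-03 m)² = 6.975e-06 m²
R₍20₎ = ρL/A = (1.64×10^-8)(9.09)/(6.975e-06) = 0.02137 Ω
R₍147₎ = R₍20₎(1 + αΔT) = 0.02137 × (1 + 0.0037×127) = 0.03142 Ω
P = I²R = (19.6)² × 0.03142 = 12.1 W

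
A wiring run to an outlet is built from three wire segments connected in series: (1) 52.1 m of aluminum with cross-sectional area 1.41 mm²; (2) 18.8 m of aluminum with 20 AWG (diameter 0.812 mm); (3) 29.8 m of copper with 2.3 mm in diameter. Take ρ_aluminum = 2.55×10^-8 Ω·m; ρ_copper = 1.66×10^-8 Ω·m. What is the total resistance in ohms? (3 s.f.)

1.99 Ω

Seg 1: A = 1.41 mm² = 1.410e-06 m²
R_1 = (2.55×10^-8)(52.1)/(1.410e-06) = 0.9422 Ω
Seg 2: A = π(0.812/2 mm)² = π(4.0600e-04 m)² = 5.178e-07 m²
R_2 = (2.55×10^-8)(18.8)/(5.178e-07) = 0.9258 Ω
Seg 3: A = π(d/2)² = π(1.1500e-03 m)² = 4.155e-06 m²
R_3 = (1.66×10^-8)(29.8)/(4.155e-06) = 0.1191 Ω
R_total = R_1 + R_2 + R_3 = 1.99 Ω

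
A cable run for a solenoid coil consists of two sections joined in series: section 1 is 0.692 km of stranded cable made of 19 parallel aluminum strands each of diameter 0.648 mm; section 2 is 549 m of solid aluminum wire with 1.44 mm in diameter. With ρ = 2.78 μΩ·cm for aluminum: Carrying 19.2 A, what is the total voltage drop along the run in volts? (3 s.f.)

239 V

ρ = 2.78 μΩ·cm = 2.78×10^-8 Ω·m
Section 1: A_strand = π(3.2400e-04)² = 3.298e-07 m²; R₁ = ρL/(N·A_s) = (2.78×10^-8)(692)/(19×3.298e-07) = 3.07 Ω
Section 2: A = π(d/2)² = π(7.2000e-04 m)² = 1.629e-06 m²
R₂ = (2.78×10^-8)(549)/(1.629e-06) = 9.371 Ω
R = R₁ + R₂ = 12.44 Ω
V = IR = 19.2 × 12.44 = 239 V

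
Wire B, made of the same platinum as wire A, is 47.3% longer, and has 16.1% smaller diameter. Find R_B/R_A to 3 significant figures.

R ∝ L/d², so R_B/R_A = (1 + 47.3/100) × (1 − 16.1/100)⁻²
= 1.473 × 1.421 = 2.09

2.09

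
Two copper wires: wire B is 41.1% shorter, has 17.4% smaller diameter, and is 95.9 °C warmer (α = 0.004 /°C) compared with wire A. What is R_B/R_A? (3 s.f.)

R ∝ ρL/d² with ρ ∝ (1+αΔT), so R_B/R_A = (1 − 41.1/100) × (1 − 17.4/100)⁻² × (1 + 0.004×95.9)
= 0.589 × 1.466 × 1.384 = 1.19

1.19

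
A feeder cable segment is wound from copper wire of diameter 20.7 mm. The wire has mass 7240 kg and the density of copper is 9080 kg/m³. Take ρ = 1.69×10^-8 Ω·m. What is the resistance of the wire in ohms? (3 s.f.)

0.119 Ω

A = π(d/2)² = π(1.0350e-02 m)² = 3.3654e-04 m²
L = m/(density·A) = 7240/(9080×3.3654e-04) = 2369 m
R = ρL/A = (1.69×10^-8)(2369)/(3.3654e-04) = 0.119 Ω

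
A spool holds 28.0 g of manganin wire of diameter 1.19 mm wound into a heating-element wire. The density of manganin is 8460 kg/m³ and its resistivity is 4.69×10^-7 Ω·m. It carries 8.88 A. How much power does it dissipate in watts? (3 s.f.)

99.0 W

A = π(d/2)² = π(5.9500e-04 m)² = 1.1122e-06 m²
L = m/(density·A) = 0.028/(8460×1.1122e-06) = 2.976 m
R = ρL/A = (4.69×10^-7)(2.976)/(1.1122e-06) = 1.255 Ω
P = I²R = (8.88)² × 1.255 = 99.0 W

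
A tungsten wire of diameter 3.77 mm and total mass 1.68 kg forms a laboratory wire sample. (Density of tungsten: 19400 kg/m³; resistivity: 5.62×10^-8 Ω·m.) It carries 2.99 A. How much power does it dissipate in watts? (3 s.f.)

A = π(d/2)² = π(1.8850e-03 m)² = 1.1163e-05 m²
L = m/(density·A) = 1.68/(19400×1.1163e-05) = 7.758 m
R = ρL/A = (5.62×10^-8)(7.758)/(1.1163e-05) = 0.03906 Ω
P = I²R = (2.99)² × 0.03906 = 0.349 W

0.349 W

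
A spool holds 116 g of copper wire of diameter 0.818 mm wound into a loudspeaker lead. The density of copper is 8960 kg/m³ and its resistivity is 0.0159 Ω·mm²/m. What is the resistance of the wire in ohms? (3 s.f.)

0.745 Ω

ρ = 0.0159 Ω·mm²/m = 1.59×10^-8 Ω·m
A = π(d/2)² = π(4.0900e-04 m)² = 5.2553e-07 m²
L = m/(density·A) = 0.116/(8960×5.2553e-07) = 24.64 m
R = ρL/A = (1.59×10^-8)(24.64)/(5.2553e-07) = 0.745 Ω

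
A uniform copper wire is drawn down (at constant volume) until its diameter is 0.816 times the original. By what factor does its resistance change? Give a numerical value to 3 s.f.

Volume constant ⇒ L' = L/r² with r = 0.816. R' = ρL'/A' = ρ(L/r²)/(πr²d₀²/4) = R/r⁴.
Factor = 2.26

2.26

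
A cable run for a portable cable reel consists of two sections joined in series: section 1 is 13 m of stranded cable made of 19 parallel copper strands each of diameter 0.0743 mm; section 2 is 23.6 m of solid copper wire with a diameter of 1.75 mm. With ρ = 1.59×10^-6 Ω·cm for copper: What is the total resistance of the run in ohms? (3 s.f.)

2.67 Ω

ρ = 1.59×10^-6 Ω·cm = 1.59×10^-8 Ω·m
Section 1: A_strand = π(3.7150e-05)² = 4.336e-09 m²; R₁ = ρL/(N·A_s) = (1.59×10^-8)(13)/(19×4.336e-09) = 2.509 Ω
Section 2: A = π(d/2)² = π(8.7500e-04 m)² = 2.405e-06 m²
R₂ = (1.59×10^-8)(23.6)/(2.405e-06) = 0.156 Ω
R = R₁ + R₂ = 2.67 Ω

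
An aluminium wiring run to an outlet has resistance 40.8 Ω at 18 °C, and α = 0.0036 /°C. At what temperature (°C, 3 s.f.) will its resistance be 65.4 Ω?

R = R₀(1 + α(T − T₀)) ⇒ T = T₀ + (R/R₀ − 1)/α
T = 18 + (65.4/40.8 − 1)/0.0036 = 18 + (0.6029)/0.0036 = 185 °C

185 °C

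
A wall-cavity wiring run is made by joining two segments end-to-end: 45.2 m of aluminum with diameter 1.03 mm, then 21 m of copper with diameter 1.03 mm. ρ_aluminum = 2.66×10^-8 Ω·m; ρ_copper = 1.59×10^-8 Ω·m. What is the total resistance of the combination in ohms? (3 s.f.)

Segment 1: A = π(d/2)² = π(5.1500e-04 m)² = 8.332e-07 m²
R₁ = ρL/A = (2.66×10^-8)(45.2)/(8.332e-07) = 1.443 Ω
R₂ = (1.59×10^-8)(21)/(8.332e-07) = 0.4007 Ω
R = R₁ + R₂ = 1.84 Ω

1.84 Ω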